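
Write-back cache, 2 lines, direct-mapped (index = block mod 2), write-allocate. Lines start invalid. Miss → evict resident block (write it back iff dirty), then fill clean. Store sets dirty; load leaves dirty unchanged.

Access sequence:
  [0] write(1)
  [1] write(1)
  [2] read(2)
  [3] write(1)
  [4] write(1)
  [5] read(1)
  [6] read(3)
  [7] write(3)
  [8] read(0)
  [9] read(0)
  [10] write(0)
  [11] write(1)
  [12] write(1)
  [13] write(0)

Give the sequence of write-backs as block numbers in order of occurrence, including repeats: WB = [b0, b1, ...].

WB = [1, 3]

  0 | W B1 → L1 miss [D]
  1 | W B1 → L1 hit [D]
  2 | R B2 → L0 miss [-]
  3 | W B1 → L1 hit [D]
  4 | W B1 → L1 hit [D]
  5 | R B1 → L1 hit [D]
  6 | R B3 → L1 miss wb→B1 [-]
  7 | W B3 → L1 hit [D]
  8 | R B0 → L0 miss [-]
  9 | R B0 → L0 hit [-]
  10 | W B0 → L0 hit [D]
  11 | W B1 → L1 miss wb→B3 [D]
  12 | W B1 → L1 hit [D]
  13 | W B0 → L0 hit [D]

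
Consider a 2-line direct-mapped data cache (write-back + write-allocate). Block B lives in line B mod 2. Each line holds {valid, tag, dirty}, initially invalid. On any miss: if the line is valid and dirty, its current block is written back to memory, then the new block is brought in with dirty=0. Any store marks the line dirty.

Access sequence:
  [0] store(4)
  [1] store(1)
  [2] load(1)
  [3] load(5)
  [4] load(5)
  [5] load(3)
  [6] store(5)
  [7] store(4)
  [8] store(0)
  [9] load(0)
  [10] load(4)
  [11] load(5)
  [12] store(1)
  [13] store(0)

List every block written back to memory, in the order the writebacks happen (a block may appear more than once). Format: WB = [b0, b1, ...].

WB = [1, 4, 0, 5]

0: W B4 -> L0 miss  d=D]
1: W B1 -> L1 miss  d=D]
2: R B1 -> L1 hit  d=D]
3: R B5 -> L1 miss wb->B1  d=-]
4: R B5 -> L1 hit  d=-]
5: R B3 -> L1 miss  d=-]
6: W B5 -> L1 miss  d=D]
7: W B4 -> L0 hit  d=D]
8: W B0 -> L0 miss wb->B4  d=D]
9: R B0 -> L0 hit  d=D]
10: R B4 -> L0 miss wb->B0  d=-]
11: R B5 -> L1 hit  d=D]
12: W B1 -> L1 miss wb->B5  d=D]
13: W B0 -> L0 miss  d=D]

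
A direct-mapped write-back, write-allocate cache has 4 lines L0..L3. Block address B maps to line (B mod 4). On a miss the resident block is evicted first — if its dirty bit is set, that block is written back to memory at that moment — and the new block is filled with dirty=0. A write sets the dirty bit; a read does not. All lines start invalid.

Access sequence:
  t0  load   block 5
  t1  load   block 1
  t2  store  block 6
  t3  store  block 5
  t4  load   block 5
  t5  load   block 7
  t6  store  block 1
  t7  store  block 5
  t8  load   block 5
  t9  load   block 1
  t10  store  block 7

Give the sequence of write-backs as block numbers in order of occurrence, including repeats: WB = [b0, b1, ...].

WB = [5, 1, 5]

  0 | R B5 → L1 miss [-]
  1 | R B1 → L1 miss [-]
  2 | W B6 → L2 miss [D]
  3 | W B5 → L1 miss [D]
  4 | R B5 → L1 hit [D]
  5 | R B7 → L3 miss [-]
  6 | W B1 → L1 miss wb→B5 [D]
  7 | W B5 → L1 miss wb→B1 [D]
  8 | R B5 → L1 hit [D]
  9 | R B1 → L1 miss wb→B5 [-]
  10 | W B7 → L3 hit [D]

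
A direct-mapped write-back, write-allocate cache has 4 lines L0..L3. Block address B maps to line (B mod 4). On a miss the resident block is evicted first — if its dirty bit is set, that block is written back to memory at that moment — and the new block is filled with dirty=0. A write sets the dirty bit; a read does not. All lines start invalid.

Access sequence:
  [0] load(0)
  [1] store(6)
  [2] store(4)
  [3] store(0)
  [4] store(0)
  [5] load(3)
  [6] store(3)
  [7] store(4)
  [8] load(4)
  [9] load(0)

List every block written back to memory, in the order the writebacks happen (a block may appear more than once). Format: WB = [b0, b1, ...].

WB = [4, 0, 4]

  0 | R B0 → L0 miss [-]
  1 | W B6 → L2 miss [D]
  2 | W B4 → L0 miss [D]
  3 | W B0 → L0 miss wb→B4 [D]
  4 | W B0 → L0 hit [D]
  5 | R B3 → L3 miss [-]
  6 | W B3 → L3 hit [D]
  7 | W B4 → L0 miss wb→B0 [D]
  8 | R B4 → L0 hit [D]
  9 | R B0 → L0 miss wb→B4 [-]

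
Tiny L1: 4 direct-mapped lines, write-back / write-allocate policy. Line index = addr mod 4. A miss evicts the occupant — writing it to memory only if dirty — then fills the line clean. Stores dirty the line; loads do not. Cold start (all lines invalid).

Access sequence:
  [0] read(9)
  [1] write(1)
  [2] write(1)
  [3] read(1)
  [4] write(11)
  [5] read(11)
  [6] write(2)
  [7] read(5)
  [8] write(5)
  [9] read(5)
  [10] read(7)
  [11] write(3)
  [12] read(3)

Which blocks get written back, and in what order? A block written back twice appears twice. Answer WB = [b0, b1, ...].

WB = [1, 11]

  0 | R B9 → L1 miss [-]
  1 | W B1 → L1 miss [D]
  2 | W B1 → L1 hit [D]
  3 | R B1 → L1 hit [D]
  4 | W B11 → L3 miss [D]
  5 | R B11 → L3 hit [D]
  6 | W B2 → L2 miss [D]
  7 | R B5 → L1 miss wb→B1 [-]
  8 | W B5 → L1 hit [D]
  9 | R B5 → L1 hit [D]
  10 | R B7 → L3 miss wb→B11 [-]
  11 | W B3 → L3 miss [D]
  12 | R B3 → L3 hit [D]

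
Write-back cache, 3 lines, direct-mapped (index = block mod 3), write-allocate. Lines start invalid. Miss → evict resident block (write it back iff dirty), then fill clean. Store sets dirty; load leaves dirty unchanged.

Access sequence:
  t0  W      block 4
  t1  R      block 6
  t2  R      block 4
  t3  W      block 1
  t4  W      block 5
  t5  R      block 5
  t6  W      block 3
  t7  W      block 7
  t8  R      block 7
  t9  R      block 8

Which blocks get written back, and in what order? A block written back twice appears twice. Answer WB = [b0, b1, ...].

WB = [4, 1, 5]

  0 | W B4 → L1 miss [D]
  1 | R B6 → L0 miss [-]
  2 | R B4 → L1 hit [D]
  3 | W B1 → L1 miss wb→B4 [D]
  4 | W B5 → L2 miss [D]
  5 | R B5 → L2 hit [D]
  6 | W B3 → L0 miss [D]
  7 | W B7 → L1 miss wb→B1 [D]
  8 | R B7 → L1 hit [D]
  9 | R B8 → L2 miss wb→B5 [-]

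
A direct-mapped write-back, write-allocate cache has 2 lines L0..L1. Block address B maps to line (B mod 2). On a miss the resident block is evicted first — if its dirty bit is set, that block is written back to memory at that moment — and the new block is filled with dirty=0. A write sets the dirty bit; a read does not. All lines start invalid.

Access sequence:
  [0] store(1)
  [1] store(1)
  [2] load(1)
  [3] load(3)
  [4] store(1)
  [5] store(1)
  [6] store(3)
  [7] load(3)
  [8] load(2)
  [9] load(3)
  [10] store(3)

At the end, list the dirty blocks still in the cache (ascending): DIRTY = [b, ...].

  0 | W B1 → L1 miss [D]
  1 | W B1 → L1 hit [D]
  2 | R B1 → L1 hit [D]
  3 | R B3 → L1 miss wb→B1 [-]
  4 | W B1 → L1 miss [D]
  5 | W B1 → L1 hit [D]
  6 | W B3 → L1 miss wb→B1 [D]
  7 | R B3 → L1 hit [D]
  8 | R B2 → L0 miss [-]
  9 | R B3 → L1 hit [D]
  10 | W B3 → L1 hit [D]

DIRTY = [3]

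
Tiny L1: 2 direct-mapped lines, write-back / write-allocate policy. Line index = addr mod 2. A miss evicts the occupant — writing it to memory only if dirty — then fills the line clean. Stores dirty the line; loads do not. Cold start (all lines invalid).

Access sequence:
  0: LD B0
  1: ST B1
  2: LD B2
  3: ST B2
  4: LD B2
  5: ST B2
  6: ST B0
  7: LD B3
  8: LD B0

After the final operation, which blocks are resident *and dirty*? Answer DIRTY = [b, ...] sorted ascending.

DIRTY = [0]

0: R B0 -> L0 miss  d=-]
1: W B1 -> L1 miss  d=D]
2: R B2 -> L0 miss  d=-]
3: W B2 -> L0 hit  d=D]
4: R B2 -> L0 hit  d=D]
5: W B2 -> L0 hit  d=D]
6: W B0 -> L0 miss wb->B2  d=D]
7: R B3 -> L1 miss wb->B1  d=-]
8: R B0 -> L0 hit  d=D]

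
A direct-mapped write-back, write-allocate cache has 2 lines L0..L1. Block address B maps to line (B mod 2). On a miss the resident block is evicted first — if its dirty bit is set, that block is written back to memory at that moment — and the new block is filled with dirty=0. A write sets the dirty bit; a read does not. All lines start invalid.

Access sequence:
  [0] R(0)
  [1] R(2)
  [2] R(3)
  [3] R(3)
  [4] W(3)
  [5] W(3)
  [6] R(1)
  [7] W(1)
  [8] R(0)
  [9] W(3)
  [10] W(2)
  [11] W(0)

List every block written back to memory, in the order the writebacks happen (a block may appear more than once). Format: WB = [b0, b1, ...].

WB = [3, 1, 2]

  0 | R B0 → L0 miss [-]
  1 | R B2 → L0 miss [-]
  2 | R B3 → L1 miss [-]
  3 | R B3 → L1 hit [-]
  4 | W B3 → L1 hit [D]
  5 | W B3 → L1 hit [D]
  6 | R B1 → L1 miss wb→B3 [-]
  7 | W B1 → L1 hit [D]
  8 | R B0 → L0 miss [-]
  9 | W B3 → L1 miss wb→B1 [D]
  10 | W B2 → L0 miss [D]
  11 | W B0 → L0 miss wb→B2 [D]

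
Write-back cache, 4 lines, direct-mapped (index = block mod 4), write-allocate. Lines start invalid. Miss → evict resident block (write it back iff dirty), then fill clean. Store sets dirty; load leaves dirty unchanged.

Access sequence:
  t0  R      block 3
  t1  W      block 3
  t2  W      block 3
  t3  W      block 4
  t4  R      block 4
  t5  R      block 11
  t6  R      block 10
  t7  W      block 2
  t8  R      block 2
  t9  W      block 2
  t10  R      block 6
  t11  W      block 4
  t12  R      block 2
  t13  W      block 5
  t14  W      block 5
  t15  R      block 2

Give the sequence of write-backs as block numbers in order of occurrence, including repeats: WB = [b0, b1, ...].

  0 | R B3 → L3 miss [-]
  1 | W B3 → L3 hit [D]
  2 | W B3 → L3 hit [D]
  3 | W B4 → L0 miss [D]
  4 | R B4 → L0 hit [D]
  5 | R B11 → L3 miss wb→B3 [-]
  6 | R B10 → L2 miss [-]
  7 | W B2 → L2 miss [D]
  8 | R B2 → L2 hit [D]
  9 | W B2 → L2 hit [D]
  10 | R B6 → L2 miss wb→B2 [-]
  11 | W B4 → L0 hit [D]
  12 | R B2 → L2 miss [-]
  13 | W B5 → L1 miss [D]
  14 | W B5 → L1 hit [D]
  15 | R B2 → L2 hit [-]

WB = [3, 2]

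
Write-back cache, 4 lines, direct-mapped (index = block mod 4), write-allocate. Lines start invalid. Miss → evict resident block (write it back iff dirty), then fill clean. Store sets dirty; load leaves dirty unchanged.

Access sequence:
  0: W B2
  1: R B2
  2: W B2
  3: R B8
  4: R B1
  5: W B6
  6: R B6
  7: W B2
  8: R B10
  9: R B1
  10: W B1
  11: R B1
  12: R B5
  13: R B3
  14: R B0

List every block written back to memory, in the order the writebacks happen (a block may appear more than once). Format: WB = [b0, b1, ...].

0: W B2 → L2 miss [D]
1: R B2 → L2 hit [D]
2: W B2 → L2 hit [D]
3: R B8 → L0 miss [-]
4: R B1 → L1 miss [-]
5: W B6 → L2 miss wb→B2 [D]
6: R B6 → L2 hit [D]
7: W B2 → L2 miss wb→B6 [D]
8: R B10 → L2 miss wb→B2 [-]
9: R B1 → L1 hit [-]
10: W B1 → L1 hit [D]
11: R B1 → L1 hit [D]
12: R B5 → L1 miss wb→B1 [-]
13: R B3 → L3 miss [-]
14: R B0 → L0 miss [-]

WB = [2, 6, 2, 1]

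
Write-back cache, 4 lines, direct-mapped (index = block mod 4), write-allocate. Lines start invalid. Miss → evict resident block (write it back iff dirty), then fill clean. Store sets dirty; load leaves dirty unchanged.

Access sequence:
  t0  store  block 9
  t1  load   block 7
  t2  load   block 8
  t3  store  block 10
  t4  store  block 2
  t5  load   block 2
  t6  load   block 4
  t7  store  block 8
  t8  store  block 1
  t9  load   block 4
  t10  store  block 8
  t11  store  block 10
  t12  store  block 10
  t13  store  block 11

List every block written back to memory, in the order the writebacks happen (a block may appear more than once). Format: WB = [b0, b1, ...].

0: W B9 -> L1 miss  d=D]
1: R B7 -> L3 miss  d=-]
2: R B8 -> L0 miss  d=-]
3: W B10 -> L2 miss  d=D]
4: W B2 -> L2 miss wb->B10  d=D]
5: R B2 -> L2 hit  d=D]
6: R B4 -> L0 miss  d=-]
7: W B8 -> L0 miss  d=D]
8: W B1 -> L1 miss wb->B9  d=D]
9: R B4 -> L0 miss wb->B8  d=-]
10: W B8 -> L0 miss  d=D]
11: W B10 -> L2 miss wb->B2  d=D]
12: W B10 -> L2 hit  d=D]
13: W B11 -> L3 miss  d=D]

WB = [10, 9, 8, 2]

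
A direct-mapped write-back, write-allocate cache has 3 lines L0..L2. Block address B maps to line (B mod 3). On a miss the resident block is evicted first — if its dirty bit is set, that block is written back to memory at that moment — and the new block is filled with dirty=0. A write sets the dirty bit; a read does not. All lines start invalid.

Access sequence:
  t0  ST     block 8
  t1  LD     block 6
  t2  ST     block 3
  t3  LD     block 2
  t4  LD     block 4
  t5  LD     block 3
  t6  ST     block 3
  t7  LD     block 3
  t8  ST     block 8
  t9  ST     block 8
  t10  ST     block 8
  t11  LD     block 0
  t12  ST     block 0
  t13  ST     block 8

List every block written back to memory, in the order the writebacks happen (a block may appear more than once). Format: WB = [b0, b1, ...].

WB = [8, 3]

0: W B8 → L2 miss [D]
1: R B6 → L0 miss [-]
2: W B3 → L0 miss [D]
3: R B2 → L2 miss wb→B8 [-]
4: R B4 → L1 miss [-]
5: R B3 → L0 hit [D]
6: W B3 → L0 hit [D]
7: R B3 → L0 hit [D]
8: W B8 → L2 miss [D]
9: W B8 → L2 hit [D]
10: W B8 → L2 hit [D]
11: R B0 → L0 miss wb→B3 [-]
12: W B0 → L0 hit [D]
13: W B8 → L2 hit [D]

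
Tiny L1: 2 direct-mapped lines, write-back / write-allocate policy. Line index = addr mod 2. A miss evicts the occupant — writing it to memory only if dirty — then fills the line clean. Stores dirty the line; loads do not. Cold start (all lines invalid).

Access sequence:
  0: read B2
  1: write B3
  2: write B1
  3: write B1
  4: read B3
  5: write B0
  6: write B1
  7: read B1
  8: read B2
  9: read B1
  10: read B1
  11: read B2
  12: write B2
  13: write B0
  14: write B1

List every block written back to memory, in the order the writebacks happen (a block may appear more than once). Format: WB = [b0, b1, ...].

WB = [3, 1, 0, 2]

  0 | R B2 → L0 miss [-]
  1 | W B3 → L1 miss [D]
  2 | W B1 → L1 miss wb→B3 [D]
  3 | W B1 → L1 hit [D]
  4 | R B3 → L1 miss wb→B1 [-]
  5 | W B0 → L0 miss [D]
  6 | W B1 → L1 miss [D]
  7 | R B1 → L1 hit [D]
  8 | R B2 → L0 miss wb→B0 [-]
  9 | R B1 → L1 hit [D]
  10 | R B1 → L1 hit [D]
  11 | R B2 → L0 hit [-]
  12 | W B2 → L0 hit [D]
  13 | W B0 → L0 miss wb→B2 [D]
  14 | W B1 → L1 hit [D]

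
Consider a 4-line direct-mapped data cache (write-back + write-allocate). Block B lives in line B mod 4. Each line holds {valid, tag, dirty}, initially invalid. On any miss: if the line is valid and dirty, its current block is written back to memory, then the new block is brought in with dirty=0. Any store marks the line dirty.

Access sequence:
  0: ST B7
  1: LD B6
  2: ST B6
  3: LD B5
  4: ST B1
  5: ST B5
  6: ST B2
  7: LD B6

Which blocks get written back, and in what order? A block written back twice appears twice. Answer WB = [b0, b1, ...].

0: W B7 -> L3 miss  d=D]
1: R B6 -> L2 miss  d=-]
2: W B6 -> L2 hit  d=D]
3: R B5 -> L1 miss  d=-]
4: W B1 -> L1 miss  d=D]
5: W B5 -> L1 miss wb->B1  d=D]
6: W B2 -> L2 miss wb->B6  d=D]
7: R B6 -> L2 miss wb->B2  d=-]

WB = [1, 6, 2]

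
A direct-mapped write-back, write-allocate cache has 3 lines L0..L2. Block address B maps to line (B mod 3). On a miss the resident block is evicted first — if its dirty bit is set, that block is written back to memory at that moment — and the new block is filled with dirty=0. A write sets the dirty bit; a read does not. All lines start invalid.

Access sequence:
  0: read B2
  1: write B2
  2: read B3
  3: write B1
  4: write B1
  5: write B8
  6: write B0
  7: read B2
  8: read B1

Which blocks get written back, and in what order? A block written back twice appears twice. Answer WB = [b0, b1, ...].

0: R B2 -> L2 miss  d=-]
1: W B2 -> L2 hit  d=D]
2: R B3 -> L0 miss  d=-]
3: W B1 -> L1 miss  d=D]
4: W B1 -> L1 hit  d=D]
5: W B8 -> L2 miss wb->B2  d=D]
6: W B0 -> L0 miss  d=D]
7: R B2 -> L2 miss wb->B8  d=-]
8: R B1 -> L1 hit  d=D]

WB = [2, 8]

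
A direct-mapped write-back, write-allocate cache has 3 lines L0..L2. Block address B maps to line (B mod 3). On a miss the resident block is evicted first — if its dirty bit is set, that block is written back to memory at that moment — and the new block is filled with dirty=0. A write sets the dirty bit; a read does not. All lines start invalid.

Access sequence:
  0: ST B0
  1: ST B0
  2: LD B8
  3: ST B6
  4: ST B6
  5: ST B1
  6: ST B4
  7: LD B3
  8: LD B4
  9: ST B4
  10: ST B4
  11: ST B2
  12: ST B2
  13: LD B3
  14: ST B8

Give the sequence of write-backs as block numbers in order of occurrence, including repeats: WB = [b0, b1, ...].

0: W B0 -> L0 miss  d=D]
1: W B0 -> L0 hit  d=D]
2: R B8 -> L2 miss  d=-]
3: W B6 -> L0 miss wb->B0  d=D]
4: W B6 -> L0 hit  d=D]
5: W B1 -> L1 miss  d=D]
6: W B4 -> L1 miss wb->B1  d=D]
7: R B3 -> L0 miss wb->B6  d=-]
8: R B4 -> L1 hit  d=D]
9: W B4 -> L1 hit  d=D]
10: W B4 -> L1 hit  d=D]
11: W B2 -> L2 miss  d=D]
12: W B2 -> L2 hit  d=D]
13: R B3 -> L0 hit  d=-]
14: W B8 -> L2 miss wb->B2  d=D]

WB = [0, 1, 6, 2]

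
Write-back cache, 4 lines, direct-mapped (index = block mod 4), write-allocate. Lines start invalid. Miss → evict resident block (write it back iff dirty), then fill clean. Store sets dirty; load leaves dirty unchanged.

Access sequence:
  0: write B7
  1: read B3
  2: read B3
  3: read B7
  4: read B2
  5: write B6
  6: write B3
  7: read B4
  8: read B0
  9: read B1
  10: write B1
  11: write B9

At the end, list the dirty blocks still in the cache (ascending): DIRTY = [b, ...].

DIRTY = [3, 6, 9]

0: W B7 → L3 miss [D]
1: R B3 → L3 miss wb→B7 [-]
2: R B3 → L3 hit [-]
3: R B7 → L3 miss [-]
4: R B2 → L2 miss [-]
5: W B6 → L2 miss [D]
6: W B3 → L3 miss [D]
7: R B4 → L0 miss [-]
8: R B0 → L0 miss [-]
9: R B1 → L1 miss [-]
10: W B1 → L1 hit [D]
11: W B9 → L1 miss wb→B1 [D]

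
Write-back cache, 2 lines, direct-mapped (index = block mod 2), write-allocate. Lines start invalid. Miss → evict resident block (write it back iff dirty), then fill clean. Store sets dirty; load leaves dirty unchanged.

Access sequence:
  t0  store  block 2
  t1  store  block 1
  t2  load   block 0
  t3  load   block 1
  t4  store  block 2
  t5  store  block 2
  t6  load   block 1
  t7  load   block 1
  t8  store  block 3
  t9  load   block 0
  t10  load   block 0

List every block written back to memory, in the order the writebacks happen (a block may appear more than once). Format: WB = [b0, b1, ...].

WB = [2, 1, 2]

0: W B2 → L0 miss [D]
1: W B1 → L1 miss [D]
2: R B0 → L0 miss wb→B2 [-]
3: R B1 → L1 hit [D]
4: W B2 → L0 miss [D]
5: W B2 → L0 hit [D]
6: R B1 → L1 hit [D]
7: R B1 → L1 hit [D]
8: W B3 → L1 miss wb→B1 [D]
9: R B0 → L0 miss wb→B2 [-]
10: R B0 → L0 hit [-]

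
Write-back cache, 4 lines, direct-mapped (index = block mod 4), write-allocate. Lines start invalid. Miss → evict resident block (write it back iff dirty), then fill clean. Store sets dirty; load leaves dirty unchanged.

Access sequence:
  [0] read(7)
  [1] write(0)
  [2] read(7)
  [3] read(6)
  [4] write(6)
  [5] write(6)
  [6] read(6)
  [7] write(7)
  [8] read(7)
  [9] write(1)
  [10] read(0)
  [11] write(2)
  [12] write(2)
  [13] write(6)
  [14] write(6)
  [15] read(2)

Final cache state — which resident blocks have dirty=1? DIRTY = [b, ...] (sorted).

DIRTY = [0, 1, 7]

0: R B7 -> L3 miss  d=-]
1: W B0 -> L0 miss  d=D]
2: R B7 -> L3 hit  d=-]
3: R B6 -> L2 miss  d=-]
4: W B6 -> L2 hit  d=D]
5: W B6 -> L2 hit  d=D]
6: R B6 -> L2 hit  d=D]
7: W B7 -> L3 hit  d=D]
8: R B7 -> L3 hit  d=D]
9: W B1 -> L1 miss  d=D]
10: R B0 -> L0 hit  d=D]
11: W B2 -> L2 miss wb->B6  d=D]
12: W B2 -> L2 hit  d=D]
13: W B6 -> L2 miss wb->B2  d=D]
14: W B6 -> L2 hit  d=D]
15: R B2 -> L2 miss wb->B6  d=-]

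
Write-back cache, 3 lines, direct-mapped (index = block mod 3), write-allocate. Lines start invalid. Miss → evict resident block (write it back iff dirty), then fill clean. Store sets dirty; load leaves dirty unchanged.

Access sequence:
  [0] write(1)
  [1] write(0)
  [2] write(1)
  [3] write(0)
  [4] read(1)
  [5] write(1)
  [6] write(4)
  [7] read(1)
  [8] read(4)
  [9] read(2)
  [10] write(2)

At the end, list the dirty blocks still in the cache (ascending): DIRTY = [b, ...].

DIRTY = [0, 2]

0: W B1 -> L1 miss  d=D]
1: W B0 -> L0 miss  d=D]
2: W B1 -> L1 hit  d=D]
3: W B0 -> L0 hit  d=D]
4: R B1 -> L1 hit  d=D]
5: W B1 -> L1 hit  d=D]
6: W B4 -> L1 miss wb->B1  d=D]
7: R B1 -> L1 miss wb->B4  d=-]
8: R B4 -> L1 miss  d=-]
9: R B2 -> L2 miss  d=-]
10: W B2 -> L2 hit  d=D]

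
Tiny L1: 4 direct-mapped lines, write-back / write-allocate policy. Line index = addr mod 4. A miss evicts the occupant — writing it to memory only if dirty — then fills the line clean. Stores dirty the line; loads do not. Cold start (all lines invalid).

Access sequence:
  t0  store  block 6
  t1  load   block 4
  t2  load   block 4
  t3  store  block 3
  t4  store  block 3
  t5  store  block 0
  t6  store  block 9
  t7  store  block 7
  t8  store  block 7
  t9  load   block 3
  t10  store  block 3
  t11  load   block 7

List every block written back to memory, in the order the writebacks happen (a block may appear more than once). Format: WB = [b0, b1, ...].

WB = [3, 7, 3]

0: W B6 → L2 miss [D]
1: R B4 → L0 miss [-]
2: R B4 → L0 hit [-]
3: W B3 → L3 miss [D]
4: W B3 → L3 hit [D]
5: W B0 → L0 miss [D]
6: W B9 → L1 miss [D]
7: W B7 → L3 miss wb→B3 [D]
8: W B7 → L3 hit [D]
9: R B3 → L3 miss wb→B7 [-]
10: W B3 → L3 hit [D]
11: R B7 → L3 miss wb→B3 [-]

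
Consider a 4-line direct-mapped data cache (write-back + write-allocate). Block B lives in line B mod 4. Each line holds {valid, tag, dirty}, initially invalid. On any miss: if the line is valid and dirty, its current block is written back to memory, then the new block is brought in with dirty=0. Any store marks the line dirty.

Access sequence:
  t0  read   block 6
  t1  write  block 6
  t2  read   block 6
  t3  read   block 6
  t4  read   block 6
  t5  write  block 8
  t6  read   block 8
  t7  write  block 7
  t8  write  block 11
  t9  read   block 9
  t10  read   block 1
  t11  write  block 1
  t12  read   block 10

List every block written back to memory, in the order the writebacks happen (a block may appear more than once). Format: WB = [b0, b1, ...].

WB = [7, 6]

  0 | R B6 → L2 miss [-]
  1 | W B6 → L2 hit [D]
  2 | R B6 → L2 hit [D]
  3 | R B6 → L2 hit [D]
  4 | R B6 → L2 hit [D]
  5 | W B8 → L0 miss [D]
  6 | R B8 → L0 hit [D]
  7 | W B7 → L3 miss [D]
  8 | W B11 → L3 miss wb→B7 [D]
  9 | R B9 → L1 miss [-]
  10 | R B1 → L1 miss [-]
  11 | W B1 → L1 hit [D]
  12 | R B10 → L2 miss wb→B6 [-]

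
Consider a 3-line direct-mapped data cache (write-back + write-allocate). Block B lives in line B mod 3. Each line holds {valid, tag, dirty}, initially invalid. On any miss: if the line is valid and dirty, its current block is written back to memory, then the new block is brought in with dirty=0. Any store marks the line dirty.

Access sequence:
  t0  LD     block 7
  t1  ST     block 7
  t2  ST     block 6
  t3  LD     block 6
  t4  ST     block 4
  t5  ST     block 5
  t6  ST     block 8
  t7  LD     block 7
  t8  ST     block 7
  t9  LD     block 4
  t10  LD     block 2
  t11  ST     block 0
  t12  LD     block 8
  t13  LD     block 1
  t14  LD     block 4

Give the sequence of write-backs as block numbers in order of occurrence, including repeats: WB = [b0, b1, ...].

WB = [7, 5, 4, 7, 8, 6]

0: R B7 → L1 miss [-]
1: W B7 → L1 hit [D]
2: W B6 → L0 miss [D]
3: R B6 → L0 hit [D]
4: W B4 → L1 miss wb→B7 [D]
5: W B5 → L2 miss [D]
6: W B8 → L2 miss wb→B5 [D]
7: R B7 → L1 miss wb→B4 [-]
8: W B7 → L1 hit [D]
9: R B4 → L1 miss wb→B7 [-]
10: R B2 → L2 miss wb→B8 [-]
11: W B0 → L0 miss wb→B6 [D]
12: R B8 → L2 miss [-]
13: R B1 → L1 miss [-]
14: R B4 → L1 miss [-]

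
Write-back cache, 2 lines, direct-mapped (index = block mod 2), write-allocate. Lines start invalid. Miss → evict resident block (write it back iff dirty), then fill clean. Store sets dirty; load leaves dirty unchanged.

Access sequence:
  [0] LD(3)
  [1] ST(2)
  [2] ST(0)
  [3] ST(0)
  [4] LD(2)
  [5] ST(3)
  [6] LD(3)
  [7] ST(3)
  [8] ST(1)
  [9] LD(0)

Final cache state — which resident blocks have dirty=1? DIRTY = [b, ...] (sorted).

0: R B3 -> L1 miss  d=-]
1: W B2 -> L0 miss  d=D]
2: W B0 -> L0 miss wb->B2  d=D]
3: W B0 -> L0 hit  d=D]
4: R B2 -> L0 miss wb->B0  d=-]
5: W B3 -> L1 hit  d=D]
6: R B3 -> L1 hit  d=D]
7: W B3 -> L1 hit  d=D]
8: W B1 -> L1 miss wb->B3  d=D]
9: R B0 -> L0 miss  d=-]

DIRTY = [1]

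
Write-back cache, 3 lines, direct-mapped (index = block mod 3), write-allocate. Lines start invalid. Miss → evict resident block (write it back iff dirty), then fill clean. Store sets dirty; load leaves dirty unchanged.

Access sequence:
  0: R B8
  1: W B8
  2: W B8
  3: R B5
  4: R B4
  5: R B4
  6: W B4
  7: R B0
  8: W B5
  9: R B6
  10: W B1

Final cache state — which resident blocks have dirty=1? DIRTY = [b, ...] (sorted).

0: R B8 -> L2 miss  d=-]
1: W B8 -> L2 hit  d=D]
2: W B8 -> L2 hit  d=D]
3: R B5 -> L2 miss wb->B8  d=-]
4: R B4 -> L1 miss  d=-]
5: R B4 -> L1 hit  d=-]
6: W B4 -> L1 hit  d=D]
7: R B0 -> L0 miss  d=-]
8: W B5 -> L2 hit  d=D]
9: R B6 -> L0 miss  d=-]
10: W B1 -> L1 miss wb->B4  d=D]

DIRTY = [1, 5]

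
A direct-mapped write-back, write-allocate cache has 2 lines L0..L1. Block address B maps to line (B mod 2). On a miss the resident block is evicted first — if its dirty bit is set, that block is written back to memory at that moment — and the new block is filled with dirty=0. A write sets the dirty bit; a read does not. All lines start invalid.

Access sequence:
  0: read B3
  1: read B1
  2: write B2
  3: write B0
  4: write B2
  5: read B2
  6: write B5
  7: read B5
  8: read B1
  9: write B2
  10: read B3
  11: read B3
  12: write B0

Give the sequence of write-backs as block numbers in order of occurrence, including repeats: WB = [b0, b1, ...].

WB = [2, 0, 5, 2]

0: R B3 → L1 miss [-]
1: R B1 → L1 miss [-]
2: W B2 → L0 miss [D]
3: W B0 → L0 miss wb→B2 [D]
4: W B2 → L0 miss wb→B0 [D]
5: R B2 → L0 hit [D]
6: W B5 → L1 miss [D]
7: R B5 → L1 hit [D]
8: R B1 → L1 miss wb→B5 [-]
9: W B2 → L0 hit [D]
10: R B3 → L1 miss [-]
11: R B3 → L1 hit [-]
12: W B0 → L0 miss wb→B2 [D]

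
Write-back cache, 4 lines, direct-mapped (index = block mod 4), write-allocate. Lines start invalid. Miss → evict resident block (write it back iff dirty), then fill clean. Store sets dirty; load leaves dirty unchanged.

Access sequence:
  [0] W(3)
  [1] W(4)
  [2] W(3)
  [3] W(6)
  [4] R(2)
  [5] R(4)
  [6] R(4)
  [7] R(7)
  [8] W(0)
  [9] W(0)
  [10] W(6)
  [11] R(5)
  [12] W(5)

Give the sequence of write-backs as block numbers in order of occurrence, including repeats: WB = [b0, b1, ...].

WB = [6, 3, 4]

0: W B3 -> L3 miss  d=D]
1: W B4 -> L0 miss  d=D]
2: W B3 -> L3 hit  d=D]
3: W B6 -> L2 miss  d=D]
4: R B2 -> L2 miss wb->B6  d=-]
5: R B4 -> L0 hit  d=D]
6: R B4 -> L0 hit  d=D]
7: R B7 -> L3 miss wb->B3  d=-]
8: W B0 -> L0 miss wb->B4  d=D]
9: W B0 -> L0 hit  d=D]
10: W B6 -> L2 miss  d=D]
11: R B5 -> L1 miss  d=-]
12: W B5 -> L1 hit  d=D]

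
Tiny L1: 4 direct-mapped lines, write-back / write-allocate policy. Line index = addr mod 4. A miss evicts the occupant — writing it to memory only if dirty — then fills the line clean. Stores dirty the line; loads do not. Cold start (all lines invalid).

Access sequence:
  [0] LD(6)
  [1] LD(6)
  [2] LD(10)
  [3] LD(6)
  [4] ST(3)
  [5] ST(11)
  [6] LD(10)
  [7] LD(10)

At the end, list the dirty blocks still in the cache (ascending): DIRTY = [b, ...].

DIRTY = [11]

0: R B6 → L2 miss [-]
1: R B6 → L2 hit [-]
2: R B10 → L2 miss [-]
3: R B6 → L2 miss [-]
4: W B3 → L3 miss [D]
5: W B11 → L3 miss wb→B3 [D]
6: R B10 → L2 miss [-]
7: R B10 → L2 hit [-]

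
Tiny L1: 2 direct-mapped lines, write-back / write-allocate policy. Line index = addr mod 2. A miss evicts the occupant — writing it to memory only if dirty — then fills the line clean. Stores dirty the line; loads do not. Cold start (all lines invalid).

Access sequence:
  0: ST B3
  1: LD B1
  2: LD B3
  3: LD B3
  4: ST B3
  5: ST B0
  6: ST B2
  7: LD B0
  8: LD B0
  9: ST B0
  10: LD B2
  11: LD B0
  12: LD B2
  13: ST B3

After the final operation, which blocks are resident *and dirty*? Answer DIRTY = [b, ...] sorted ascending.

0: W B3 → L1 miss [D]
1: R B1 → L1 miss wb→B3 [-]
2: R B3 → L1 miss [-]
3: R B3 → L1 hit [-]
4: W B3 → L1 hit [D]
5: W B0 → L0 miss [D]
6: W B2 → L0 miss wb→B0 [D]
7: R B0 → L0 miss wb→B2 [-]
8: R B0 → L0 hit [-]
9: W B0 → L0 hit [D]
10: R B2 → L0 miss wb→B0 [-]
11: R B0 → L0 miss [-]
12: R B2 → L0 miss [-]
13: W B3 → L1 hit [D]

DIRTY = [3]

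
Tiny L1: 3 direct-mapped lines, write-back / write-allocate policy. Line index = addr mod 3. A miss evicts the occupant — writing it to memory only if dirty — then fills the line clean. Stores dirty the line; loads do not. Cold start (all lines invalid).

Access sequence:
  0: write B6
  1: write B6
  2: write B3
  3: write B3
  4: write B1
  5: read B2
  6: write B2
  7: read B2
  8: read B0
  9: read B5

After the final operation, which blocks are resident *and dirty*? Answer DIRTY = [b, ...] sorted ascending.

0: W B6 -> L0 miss  d=D]
1: W B6 -> L0 hit  d=D]
2: W B3 -> L0 miss wb->B6  d=D]
3: W B3 -> L0 hit  d=D]
4: W B1 -> L1 miss  d=D]
5: R B2 -> L2 miss  d=-]
6: W B2 -> L2 hit  d=D]
7: R B2 -> L2 hit  d=D]
8: R B0 -> L0 miss wb->B3  d=-]
9: R B5 -> L2 miss wb->B2  d=-]

DIRTY = [1]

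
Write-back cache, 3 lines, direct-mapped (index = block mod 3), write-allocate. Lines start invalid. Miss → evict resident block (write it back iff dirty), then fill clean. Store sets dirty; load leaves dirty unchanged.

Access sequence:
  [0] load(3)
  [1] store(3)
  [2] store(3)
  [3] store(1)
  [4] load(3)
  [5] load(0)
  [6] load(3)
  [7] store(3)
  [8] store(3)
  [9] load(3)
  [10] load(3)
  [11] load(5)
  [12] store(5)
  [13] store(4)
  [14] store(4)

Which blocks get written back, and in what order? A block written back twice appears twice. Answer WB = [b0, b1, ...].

WB = [3, 1]

0: R B3 -> L0 miss  d=-]
1: W B3 -> L0 hit  d=D]
2: W B3 -> L0 hit  d=D]
3: W B1 -> L1 miss  d=D]
4: R B3 -> L0 hit  d=D]
5: R B0 -> L0 miss wb->B3  d=-]
6: R B3 -> L0 miss  d=-]
7: W B3 -> L0 hit  d=D]
8: W B3 -> L0 hit  d=D]
9: R B3 -> L0 hit  d=D]
10: R B3 -> L0 hit  d=D]
11: R B5 -> L2 miss  d=-]
12: W B5 -> L2 hit  d=D]
13: W B4 -> L1 miss wb->B1  d=D]
14: W B4 -> L1 hit  d=D]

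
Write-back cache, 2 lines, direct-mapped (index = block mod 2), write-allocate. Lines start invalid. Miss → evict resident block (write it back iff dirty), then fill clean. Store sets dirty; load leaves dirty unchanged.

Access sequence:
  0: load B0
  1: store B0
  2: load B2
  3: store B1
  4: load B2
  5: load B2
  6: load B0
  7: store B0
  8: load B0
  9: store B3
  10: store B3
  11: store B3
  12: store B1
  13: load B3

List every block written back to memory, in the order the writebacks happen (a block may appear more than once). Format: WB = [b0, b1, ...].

WB = [0, 1, 3, 1]

0: R B0 -> L0 miss  d=-]
1: W B0 -> L0 hit  d=D]
2: R B2 -> L0 miss wb->B0  d=-]
3: W B1 -> L1 miss  d=D]
4: R B2 -> L0 hit  d=-]
5: R B2 -> L0 hit  d=-]
6: R B0 -> L0 miss  d=-]
7: W B0 -> L0 hit  d=D]
8: R B0 -> L0 hit  d=D]
9: W B3 -> L1 miss wb->B1  d=D]
10: W B3 -> L1 hit  d=D]
11: W B3 -> L1 hit  d=D]
12: W B1 -> L1 miss wb->B3  d=D]
13: R B3 -> L1 miss wb->B1  d=-]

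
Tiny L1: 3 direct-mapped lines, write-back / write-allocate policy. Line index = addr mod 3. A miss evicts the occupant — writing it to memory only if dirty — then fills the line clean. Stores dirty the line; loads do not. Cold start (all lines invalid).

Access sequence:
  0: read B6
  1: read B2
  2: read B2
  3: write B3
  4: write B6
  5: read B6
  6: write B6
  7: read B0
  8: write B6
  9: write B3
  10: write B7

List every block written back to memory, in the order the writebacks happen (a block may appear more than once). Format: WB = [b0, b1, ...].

WB = [3, 6, 6]

0: R B6 -> L0 miss  d=-]
1: R B2 -> L2 miss  d=-]
2: R B2 -> L2 hit  d=-]
3: W B3 -> L0 miss  d=D]
4: W B6 -> L0 miss wb->B3  d=D]
5: R B6 -> L0 hit  d=D]
6: W B6 -> L0 hit  d=D]
7: R B0 -> L0 miss wb->B6  d=-]
8: W B6 -> L0 miss  d=D]
9: W B3 -> L0 miss wb->B6  d=D]
10: W B7 -> L1 miss  d=D]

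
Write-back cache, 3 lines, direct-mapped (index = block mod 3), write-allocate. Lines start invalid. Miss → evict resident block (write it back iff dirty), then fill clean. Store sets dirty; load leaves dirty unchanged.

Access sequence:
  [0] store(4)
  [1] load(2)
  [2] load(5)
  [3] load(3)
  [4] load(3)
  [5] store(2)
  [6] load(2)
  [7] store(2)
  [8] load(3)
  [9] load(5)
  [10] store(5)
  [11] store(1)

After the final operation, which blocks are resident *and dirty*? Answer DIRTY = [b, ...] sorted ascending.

DIRTY = [1, 5]

0: W B4 -> L1 miss  d=D]
1: R B2 -> L2 miss  d=-]
2: R B5 -> L2 miss  d=-]
3: R B3 -> L0 miss  d=-]
4: R B3 -> L0 hit  d=-]
5: W B2 -> L2 miss  d=D]
6: R B2 -> L2 hit  d=D]
7: W B2 -> L2 hit  d=D]
8: R B3 -> L0 hit  d=-]
9: R B5 -> L2 miss wb->B2  d=-]
10: W B5 -> L2 hit  d=D]
11: W B1 -> L1 miss wb->B4  d=D]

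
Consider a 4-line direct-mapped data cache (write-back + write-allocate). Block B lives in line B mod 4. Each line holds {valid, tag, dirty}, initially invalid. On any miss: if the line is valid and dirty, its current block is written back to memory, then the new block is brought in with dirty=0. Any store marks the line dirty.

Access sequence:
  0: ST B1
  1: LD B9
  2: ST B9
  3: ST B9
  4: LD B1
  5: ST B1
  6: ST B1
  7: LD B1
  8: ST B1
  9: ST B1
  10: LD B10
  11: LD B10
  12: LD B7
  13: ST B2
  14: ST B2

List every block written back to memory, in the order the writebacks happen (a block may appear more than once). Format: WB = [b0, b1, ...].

WB = [1, 9]

0: W B1 -> L1 miss  d=D]
1: R B9 -> L1 miss wb->B1  d=-]
2: W B9 -> L1 hit  d=D]
3: W B9 -> L1 hit  d=D]
4: R B1 -> L1 miss wb->B9  d=-]
5: W B1 -> L1 hit  d=D]
6: W B1 -> L1 hit  d=D]
7: R B1 -> L1 hit  d=D]
8: W B1 -> L1 hit  d=D]
9: W B1 -> L1 hit  d=D]
10: R B10 -> L2 miss  d=-]
11: R B10 -> L2 hit  d=-]
12: R B7 -> L3 miss  d=-]
13: W B2 -> L2 miss  d=D]
14: W B2 -> L2 hit  d=D]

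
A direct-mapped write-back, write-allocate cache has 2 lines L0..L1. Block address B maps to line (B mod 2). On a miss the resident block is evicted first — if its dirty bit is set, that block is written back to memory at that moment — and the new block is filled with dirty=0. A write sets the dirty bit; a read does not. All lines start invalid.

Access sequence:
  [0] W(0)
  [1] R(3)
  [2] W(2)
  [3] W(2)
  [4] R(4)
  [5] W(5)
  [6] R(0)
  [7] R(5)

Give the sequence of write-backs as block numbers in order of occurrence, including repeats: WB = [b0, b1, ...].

0: W B0 -> L0 miss  d=D]
1: R B3 -> L1 miss  d=-]
2: W B2 -> L0 miss wb->B0  d=D]
3: W B2 -> L0 hit  d=D]
4: R B4 -> L0 miss wb->B2  d=-]
5: W B5 -> L1 miss  d=D]
6: R B0 -> L0 miss  d=-]
7: R B5 -> L1 hit  d=D]

WB = [0, 2]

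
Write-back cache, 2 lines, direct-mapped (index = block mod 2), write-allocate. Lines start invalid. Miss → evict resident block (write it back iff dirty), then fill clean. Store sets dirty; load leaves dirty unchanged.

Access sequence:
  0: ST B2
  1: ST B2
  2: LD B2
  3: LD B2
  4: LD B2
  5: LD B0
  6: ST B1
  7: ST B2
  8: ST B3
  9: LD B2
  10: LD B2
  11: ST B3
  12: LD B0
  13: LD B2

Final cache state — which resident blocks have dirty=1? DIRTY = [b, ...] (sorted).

DIRTY = [3]

  0 | W B2 → L0 miss [D]
  1 | W B2 → L0 hit [D]
  2 | R B2 → L0 hit [D]
  3 | R B2 → L0 hit [D]
  4 | R B2 → L0 hit [D]
  5 | R B0 → L0 miss wb→B2 [-]
  6 | W B1 → L1 miss [D]
  7 | W B2 → L0 miss [D]
  8 | W B3 → L1 miss wb→B1 [D]
  9 | R B2 → L0 hit [D]
  10 | R B2 → L0 hit [D]
  11 | W B3 → L1 hit [D]
  12 | R B0 → L0 miss wb→B2 [-]
  13 | R B2 → L0 miss [-]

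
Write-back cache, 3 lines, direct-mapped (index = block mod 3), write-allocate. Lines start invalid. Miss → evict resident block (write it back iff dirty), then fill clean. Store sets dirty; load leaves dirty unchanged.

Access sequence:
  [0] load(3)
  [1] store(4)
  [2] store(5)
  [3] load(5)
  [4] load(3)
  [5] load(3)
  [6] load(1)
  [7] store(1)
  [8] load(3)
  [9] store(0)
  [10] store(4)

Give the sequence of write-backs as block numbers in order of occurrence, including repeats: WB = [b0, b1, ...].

  0 | R B3 → L0 miss [-]
  1 | W B4 → L1 miss [D]
  2 | W B5 → L2 miss [D]
  3 | R B5 → L2 hit [D]
  4 | R B3 → L0 hit [-]
  5 | R B3 → L0 hit [-]
  6 | R B1 → L1 miss wb→B4 [-]
  7 | W B1 → L1 hit [D]
  8 | R B3 → L0 hit [-]
  9 | W B0 → L0 miss [D]
  10 | W B4 → L1 miss wb→B1 [D]

WB = [4, 1]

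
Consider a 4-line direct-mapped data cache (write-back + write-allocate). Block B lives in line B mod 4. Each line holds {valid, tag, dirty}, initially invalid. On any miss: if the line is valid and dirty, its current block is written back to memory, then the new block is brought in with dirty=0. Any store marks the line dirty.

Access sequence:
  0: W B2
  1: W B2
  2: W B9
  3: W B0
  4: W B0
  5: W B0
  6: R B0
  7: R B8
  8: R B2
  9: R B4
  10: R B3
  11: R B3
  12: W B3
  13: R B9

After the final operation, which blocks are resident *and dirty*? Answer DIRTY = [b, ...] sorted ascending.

DIRTY = [2, 3, 9]

0: W B2 → L2 miss [D]
1: W B2 → L2 hit [D]
2: W B9 → L1 miss [D]
3: W B0 → L0 miss [D]
4: W B0 → L0 hit [D]
5: W B0 → L0 hit [D]
6: R B0 → L0 hit [D]
7: R B8 → L0 miss wb→B0 [-]
8: R B2 → L2 hit [D]
9: R B4 → L0 miss [-]
10: R B3 → L3 miss [-]
11: R B3 → L3 hit [-]
12: W B3 → L3 hit [D]
13: R B9 → L1 hit [D]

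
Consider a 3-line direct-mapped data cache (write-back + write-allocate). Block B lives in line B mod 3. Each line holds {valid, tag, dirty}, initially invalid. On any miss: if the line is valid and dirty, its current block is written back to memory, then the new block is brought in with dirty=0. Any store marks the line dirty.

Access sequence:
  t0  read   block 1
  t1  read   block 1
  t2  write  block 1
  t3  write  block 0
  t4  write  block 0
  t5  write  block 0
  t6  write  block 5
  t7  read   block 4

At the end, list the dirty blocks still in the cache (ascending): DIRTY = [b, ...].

0: R B1 -> L1 miss  d=-]
1: R B1 -> L1 hit  d=-]
2: W B1 -> L1 hit  d=D]
3: W B0 -> L0 miss  d=D]
4: W B0 -> L0 hit  d=D]
5: W B0 -> L0 hit  d=D]
6: W B5 -> L2 miss  d=D]
7: R B4 -> L1 miss wb->B1  d=-]

DIRTY = [0, 5]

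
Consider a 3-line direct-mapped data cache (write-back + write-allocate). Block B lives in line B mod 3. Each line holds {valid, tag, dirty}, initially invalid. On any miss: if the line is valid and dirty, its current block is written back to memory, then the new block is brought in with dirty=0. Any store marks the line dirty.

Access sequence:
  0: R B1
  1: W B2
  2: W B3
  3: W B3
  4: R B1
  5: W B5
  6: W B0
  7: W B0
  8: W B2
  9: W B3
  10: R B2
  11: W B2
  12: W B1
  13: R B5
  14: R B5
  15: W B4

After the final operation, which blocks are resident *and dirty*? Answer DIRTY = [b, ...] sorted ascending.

DIRTY = [3, 4]

0: R B1 → L1 miss [-]
1: W B2 → L2 miss [D]
2: W B3 → L0 miss [D]
3: W B3 → L0 hit [D]
4: R B1 → L1 hit [-]
5: W B5 → L2 miss wb→B2 [D]
6: W B0 → L0 miss wb→B3 [D]
7: W B0 → L0 hit [D]
8: W B2 → L2 miss wb→B5 [D]
9: W B3 → L0 miss wb→B0 [D]
10: R B2 → L2 hit [D]
11: W B2 → L2 hit [D]
12: W B1 → L1 hit [D]
13: R B5 → L2 miss wb→B2 [-]
14: R B5 → L2 hit [-]
15: W B4 → L1 miss wb→B1 [D]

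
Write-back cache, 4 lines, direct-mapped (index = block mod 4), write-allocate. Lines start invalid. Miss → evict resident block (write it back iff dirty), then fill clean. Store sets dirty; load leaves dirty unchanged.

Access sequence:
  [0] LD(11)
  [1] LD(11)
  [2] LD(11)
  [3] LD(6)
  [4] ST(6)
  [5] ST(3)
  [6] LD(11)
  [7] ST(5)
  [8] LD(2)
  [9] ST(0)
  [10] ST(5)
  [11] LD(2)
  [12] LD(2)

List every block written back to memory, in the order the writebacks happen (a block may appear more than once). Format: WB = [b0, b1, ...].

0: R B11 → L3 miss [-]
1: R B11 → L3 hit [-]
2: R B11 → L3 hit [-]
3: R B6 → L2 miss [-]
4: W B6 → L2 hit [D]
5: W B3 → L3 miss [D]
6: R B11 → L3 miss wb→B3 [-]
7: W B5 → L1 miss [D]
8: R B2 → L2 miss wb→B6 [-]
9: W B0 → L0 miss [D]
10: W B5 → L1 hit [D]
11: R B2 → L2 hit [-]
12: R B2 → L2 hit [-]

WB = [3, 6]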